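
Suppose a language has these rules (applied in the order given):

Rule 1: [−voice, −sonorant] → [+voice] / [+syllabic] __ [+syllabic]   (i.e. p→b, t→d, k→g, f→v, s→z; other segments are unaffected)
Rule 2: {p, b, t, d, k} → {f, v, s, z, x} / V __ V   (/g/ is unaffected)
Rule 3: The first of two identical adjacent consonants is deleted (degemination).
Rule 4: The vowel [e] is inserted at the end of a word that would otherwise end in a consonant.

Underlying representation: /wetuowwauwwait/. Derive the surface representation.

Rule 1 (intervocalic voicing): /t/ is a voiceless obstruent between vowels /e/ and /u/, so it voices to [d]. /wetuowwauwwait/ → weduowwauwwait.
Rule 2 (intervocalic spirantization): /d/ is a stop between vowels /e/ and /u/, so it spirantizes to the fricative [z]. /weduowwauwwait/ → wezuowwauwwait.
Rule 3 (degemination): /ww/ is a geminate; the first /w/ deletes. /ww/ is a geminate; the first /w/ deletes. /wezuowwauwwait/ → wezuowauwait.
Rule 4 (final e-epenthesis): the form ends in the consonant /t/, so [e] is inserted word-finally. /wezuowauwait/ → wezuowauwaite.

wezuowauwaite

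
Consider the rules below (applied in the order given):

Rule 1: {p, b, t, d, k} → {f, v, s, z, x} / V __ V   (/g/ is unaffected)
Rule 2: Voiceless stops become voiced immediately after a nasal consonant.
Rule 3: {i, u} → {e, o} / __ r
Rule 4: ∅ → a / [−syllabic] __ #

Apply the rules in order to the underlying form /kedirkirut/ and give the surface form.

kezerkeruta

Rule 1 (intervocalic spirantization): /d/ is a stop between vowels /e/ and /i/, so it spirantizes to the fricative [z]. /kedirkirut/ → kezirkirut.
Rule 2 (post-nasal voicing): no segment meets the environment; /kezirkirut/ is unchanged.
Rule 3 (pre-rhotic lowering): /i/ is a high vowel immediately before /r/, so it lowers to [e]. /i/ is a high vowel immediately before /r/, so it lowers to [e]. /kezirkirut/ → kezerkerut.
Rule 4 (final a-epenthesis): the form ends in the consonant /t/, so [a] is inserted word-finally. /kezerkerut/ → kezerkeruta.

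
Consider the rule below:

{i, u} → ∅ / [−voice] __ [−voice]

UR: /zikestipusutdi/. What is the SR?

/i/ is a high vowel flanked by voiceless consonants /t/ and /p/, so it deletes.
/u/ is a high vowel flanked by voiceless consonants /p/ and /s/, so it deletes.
/u/ is a high vowel flanked by voiceless consonants /s/ and /t/, so it deletes.
Surface form: [zikestpstdi].

zikestpstdi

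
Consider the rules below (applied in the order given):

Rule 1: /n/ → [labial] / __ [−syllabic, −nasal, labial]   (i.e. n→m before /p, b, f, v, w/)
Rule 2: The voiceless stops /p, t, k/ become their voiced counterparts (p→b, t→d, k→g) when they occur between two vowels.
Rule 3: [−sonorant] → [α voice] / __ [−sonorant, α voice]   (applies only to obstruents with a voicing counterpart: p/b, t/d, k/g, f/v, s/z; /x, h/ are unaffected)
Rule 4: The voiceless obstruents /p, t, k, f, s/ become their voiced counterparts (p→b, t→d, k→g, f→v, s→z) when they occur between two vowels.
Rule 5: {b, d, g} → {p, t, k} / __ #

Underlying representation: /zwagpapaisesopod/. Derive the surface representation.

Rule 1 (nasal place assimilation): no segment meets the environment; /zwagpapaisesopod/ is unchanged.
Rule 2 (intervocalic voicing): /p/ is a voiceless stop between vowels /a/ and /a/, so it voices to [b]. /p/ is a voiceless stop between vowels /o/ and /o/, so it voices to [b]. /zwagpapaisesopod/ → zwagpabaisesobod.
Rule 3 (regressive voicing assimilation): /g/ precedes the voiceless obstruent /p/, so it devoices to [k] by assimilation. /zwagpabaisesobod/ → zwakpabaisesobod.
Rule 4 (intervocalic voicing): /s/ is a voiceless obstruent between vowels /i/ and /e/, so it voices to [z]. /s/ is a voiceless obstruent between vowels /e/ and /o/, so it voices to [z]. /zwakpabaisesobod/ → zwakpabaizezobod.
Rule 5 (final devoicing): /d/ is a voiced stop in word-final position, so it devoices to [t]. /zwakpabaizezobod/ → zwakpabaizezobot.

zwakpabaizezobot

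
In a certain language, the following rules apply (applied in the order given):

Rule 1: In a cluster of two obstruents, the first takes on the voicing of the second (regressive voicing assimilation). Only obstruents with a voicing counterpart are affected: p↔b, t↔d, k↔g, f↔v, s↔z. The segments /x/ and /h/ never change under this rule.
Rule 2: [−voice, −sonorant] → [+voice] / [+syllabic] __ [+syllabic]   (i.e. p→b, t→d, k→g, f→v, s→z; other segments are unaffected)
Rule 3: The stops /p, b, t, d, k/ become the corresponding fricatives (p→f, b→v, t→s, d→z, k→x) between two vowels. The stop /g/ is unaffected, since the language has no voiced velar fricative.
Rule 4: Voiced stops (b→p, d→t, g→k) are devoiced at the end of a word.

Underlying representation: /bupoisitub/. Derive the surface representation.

Rule 1 (regressive voicing assimilation): no segment meets the environment; /bupoisitub/ is unchanged.
Rule 2 (intervocalic voicing): /p/ is a voiceless obstruent between vowels /u/ and /o/, so it voices to [b]. /s/ is a voiceless obstruent between vowels /i/ and /i/, so it voices to [z]. /t/ is a voiceless obstruent between vowels /i/ and /u/, so it voices to [d]. /bupoisitub/ → buboizidub.
Rule 3 (intervocalic spirantization): /b/ is a stop between vowels /u/ and /o/, so it spirantizes to the fricative [v]. /d/ is a stop between vowels /i/ and /u/, so it spirantizes to the fricative [z]. /buboizidub/ → buvoizizub.
Rule 4 (final devoicing): /b/ is a voiced stop in word-final position, so it devoices to [p]. /buvoizizub/ → buvoizizup.

buvoizizup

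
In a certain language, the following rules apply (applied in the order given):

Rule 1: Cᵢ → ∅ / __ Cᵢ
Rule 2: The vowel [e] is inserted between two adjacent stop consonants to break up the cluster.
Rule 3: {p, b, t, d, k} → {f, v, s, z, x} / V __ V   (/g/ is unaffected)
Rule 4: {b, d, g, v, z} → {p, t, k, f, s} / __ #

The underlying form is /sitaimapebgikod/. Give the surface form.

Rule 1 (degemination): no segment meets the environment; /sitaimapebgikod/ is unchanged.
Rule 2 (stop-cluster e-epenthesis): /b/ and /g/ form a stop–stop cluster, so [e] is inserted between them. /sitaimapebgikod/ → sitaimapebegikod.
Rule 3 (intervocalic spirantization): /t/ is a stop between vowels /i/ and /a/, so it spirantizes to the fricative [s]. /p/ is a stop between vowels /a/ and /e/, so it spirantizes to the fricative [f]. /b/ is a stop between vowels /e/ and /e/, so it spirantizes to the fricative [v]. /k/ is a stop between vowels /i/ and /o/, so it spirantizes to the fricative [x]. /sitaimapebegikod/ → sisaimafevegixod.
Rule 4 (final devoicing): /d/ is a voiced obstruent in word-final position, so it devoices to [t]. /sisaimafevegixod/ → sisaimafevegixot.

sisaimafevegixot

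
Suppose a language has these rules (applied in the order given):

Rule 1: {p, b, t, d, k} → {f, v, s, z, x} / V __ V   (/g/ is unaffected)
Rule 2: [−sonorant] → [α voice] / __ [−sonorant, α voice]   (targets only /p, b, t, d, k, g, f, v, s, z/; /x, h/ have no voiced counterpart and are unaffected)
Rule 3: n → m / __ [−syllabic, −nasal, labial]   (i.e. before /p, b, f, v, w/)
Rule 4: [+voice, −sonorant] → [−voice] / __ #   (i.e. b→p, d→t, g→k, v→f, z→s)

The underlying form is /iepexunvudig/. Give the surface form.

Rule 1 (intervocalic spirantization): /p/ is a stop between vowels /e/ and /e/, so it spirantizes to the fricative [f]. /d/ is a stop between vowels /u/ and /i/, so it spirantizes to the fricative [z]. /iepexunvudig/ → iefexunvuzig.
Rule 2 (regressive voicing assimilation): no segment meets the environment; /iefexunvuzig/ is unchanged.
Rule 3 (nasal place assimilation): /n/ precedes the labial consonant /v/, so it assimilates in place to [m]. /iefexunvuzig/ → iefexumvuzig.
Rule 4 (final devoicing): /g/ is a voiced obstruent in word-final position, so it devoices to [k]. /iefexumvuzig/ → iefexumvuzik.

iefexumvuzik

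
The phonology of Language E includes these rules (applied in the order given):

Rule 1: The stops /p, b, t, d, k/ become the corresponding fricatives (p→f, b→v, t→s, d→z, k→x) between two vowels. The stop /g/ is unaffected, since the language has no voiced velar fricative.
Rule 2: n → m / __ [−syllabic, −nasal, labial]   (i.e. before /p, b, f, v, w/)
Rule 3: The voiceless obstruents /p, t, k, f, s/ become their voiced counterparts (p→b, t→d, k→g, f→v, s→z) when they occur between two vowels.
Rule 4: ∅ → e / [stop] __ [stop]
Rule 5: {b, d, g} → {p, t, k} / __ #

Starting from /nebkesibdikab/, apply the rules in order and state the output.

Rule 1 (intervocalic spirantization): /k/ is a stop between vowels /i/ and /a/, so it spirantizes to the fricative [x]. /nebkesibdikab/ → nebkesibdixab.
Rule 2 (nasal place assimilation): no segment meets the environment; /nebkesibdixab/ is unchanged.
Rule 3 (intervocalic voicing): /s/ is a voiceless obstruent between vowels /e/ and /i/, so it voices to [z]. /nebkesibdixab/ → nebkezibdixab.
Rule 4 (stop-cluster e-epenthesis): /b/ and /k/ form a stop–stop cluster, so [e] is inserted between them. /b/ and /d/ form a stop–stop cluster, so [e] is inserted between them. /nebkezibdixab/ → nebekezibedixab.
Rule 5 (final devoicing): /b/ is a voiced stop in word-final position, so it devoices to [p]. /nebekezibedixab/ → nebekezibedixap.

nebekezibedixap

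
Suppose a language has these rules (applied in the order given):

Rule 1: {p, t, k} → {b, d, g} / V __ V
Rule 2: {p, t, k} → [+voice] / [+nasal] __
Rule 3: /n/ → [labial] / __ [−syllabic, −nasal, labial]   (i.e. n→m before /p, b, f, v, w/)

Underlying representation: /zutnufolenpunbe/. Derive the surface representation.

Rule 1 (intervocalic voicing): no segment meets the environment; /zutnufolenpunbe/ is unchanged.
Rule 2 (post-nasal voicing): /p/ is a voiceless stop immediately after the nasal /n/, so it voices to [b]. /zutnufolenpunbe/ → zutnufolenbunbe.
Rule 3 (nasal place assimilation): /n/ precedes the labial consonant /b/, so it assimilates in place to [m]. /n/ precedes the labial consonant /b/, so it assimilates in place to [m]. /zutnufolenbunbe/ → zutnufolembumbe.

zutnufolembumbe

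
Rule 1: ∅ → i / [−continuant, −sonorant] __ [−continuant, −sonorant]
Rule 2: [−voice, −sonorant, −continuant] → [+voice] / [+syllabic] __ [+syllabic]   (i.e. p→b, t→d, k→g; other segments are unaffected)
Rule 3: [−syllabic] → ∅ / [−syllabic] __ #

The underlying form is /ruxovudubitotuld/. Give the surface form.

ruxovudubidodul

Rule 1 (stop-cluster i-epenthesis): no segment meets the environment; /ruxovudubitotuld/ is unchanged.
Rule 2 (intervocalic voicing): /t/ is a voiceless stop between vowels /i/ and /o/, so it voices to [d]. /t/ is a voiceless stop between vowels /o/ and /u/, so it voices to [d]. /ruxovudubitotuld/ → ruxovudubidoduld.
Rule 3 (final cluster simplification): /d/ is the second consonant of a word-final cluster /ld/, so it deletes. /ruxovudubidoduld/ → ruxovudubidodul.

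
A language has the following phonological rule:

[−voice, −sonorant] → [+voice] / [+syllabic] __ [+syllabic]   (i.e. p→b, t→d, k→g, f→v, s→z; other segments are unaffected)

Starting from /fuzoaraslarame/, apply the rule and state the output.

No segment of /fuzoaraslarame/ meets the structural description of the rule, so the form surfaces unchanged.

fuzoaraslarame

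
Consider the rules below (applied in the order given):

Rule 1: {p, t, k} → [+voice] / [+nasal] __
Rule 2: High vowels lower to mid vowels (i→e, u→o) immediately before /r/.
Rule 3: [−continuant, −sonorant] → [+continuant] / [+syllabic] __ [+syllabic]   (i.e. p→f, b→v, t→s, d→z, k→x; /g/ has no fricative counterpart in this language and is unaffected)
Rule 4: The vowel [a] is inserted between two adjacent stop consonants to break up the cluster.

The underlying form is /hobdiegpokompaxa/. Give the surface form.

hobadiegapoxombaxa

Rule 1 (post-nasal voicing): /p/ is a voiceless stop immediately after the nasal /m/, so it voices to [b]. /hobdiegpokompaxa/ → hobdiegpokombaxa.
Rule 2 (pre-rhotic lowering): no segment meets the environment; /hobdiegpokombaxa/ is unchanged.
Rule 3 (intervocalic spirantization): /k/ is a stop between vowels /o/ and /o/, so it spirantizes to the fricative [x]. /hobdiegpokombaxa/ → hobdiegpoxombaxa.
Rule 4 (stop-cluster a-epenthesis): /b/ and /d/ form a stop–stop cluster, so [a] is inserted between them. /g/ and /p/ form a stop–stop cluster, so [a] is inserted between them. /hobdiegpoxombaxa/ → hobadiegapoxombaxa.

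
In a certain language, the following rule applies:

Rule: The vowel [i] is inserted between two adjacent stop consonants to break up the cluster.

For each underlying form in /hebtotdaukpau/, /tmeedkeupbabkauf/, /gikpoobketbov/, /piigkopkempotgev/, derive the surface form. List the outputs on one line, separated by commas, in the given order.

hebitotidaukipau, tmeedikeupibabikauf, gikipoobiketibov, piigikopikempotigev

/hebtotdaukpau/: /b/ and /t/ form a stop–stop cluster, so [i] is inserted between them. /t/ and /d/ form a stop–stop cluster, so [i] is inserted between them. /k/ and /p/ form a stop–stop cluster, so [i] is inserted between them. → [hebitotidaukipau].
/tmeedkeupbabkauf/: /d/ and /k/ form a stop–stop cluster, so [i] is inserted between them. /p/ and /b/ form a stop–stop cluster, so [i] is inserted between them. /b/ and /k/ form a stop–stop cluster, so [i] is inserted between them. → [tmeedikeupibabikauf].
/gikpoobketbov/: /k/ and /p/ form a stop–stop cluster, so [i] is inserted between them. /b/ and /k/ form a stop–stop cluster, so [i] is inserted between them. /t/ and /b/ form a stop–stop cluster, so [i] is inserted between them. → [gikipoobiketibov].
/piigkopkempotgev/: /g/ and /k/ form a stop–stop cluster, so [i] is inserted between them. /p/ and /k/ form a stop–stop cluster, so [i] is inserted between them. /t/ and /g/ form a stop–stop cluster, so [i] is inserted between them. → [piigikopikempotigev].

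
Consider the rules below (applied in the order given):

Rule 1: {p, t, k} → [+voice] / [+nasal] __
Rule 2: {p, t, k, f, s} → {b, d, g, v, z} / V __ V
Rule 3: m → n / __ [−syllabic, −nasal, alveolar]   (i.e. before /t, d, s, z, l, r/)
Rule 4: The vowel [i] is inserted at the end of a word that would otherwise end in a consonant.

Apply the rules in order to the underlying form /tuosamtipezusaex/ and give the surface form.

tuozandibezuzaexi

Rule 1 (post-nasal voicing): /t/ is a voiceless stop immediately after the nasal /m/, so it voices to [d]. /tuosamtipezusaex/ → tuosamdipezusaex.
Rule 2 (intervocalic voicing): /s/ is a voiceless obstruent between vowels /o/ and /a/, so it voices to [z]. /p/ is a voiceless obstruent between vowels /i/ and /e/, so it voices to [b]. /s/ is a voiceless obstruent between vowels /u/ and /a/, so it voices to [z]. /tuosamdipezusaex/ → tuozamdibezuzaex.
Rule 3 (nasal place assimilation): /m/ precedes the alveolar consonant /d/, so it assimilates in place to [n]. /tuozamdibezuzaex/ → tuozandibezuzaex.
Rule 4 (final i-epenthesis): the form ends in the consonant /x/, so [i] is inserted word-finally. /tuozandibezuzaex/ → tuozandibezuzaexi.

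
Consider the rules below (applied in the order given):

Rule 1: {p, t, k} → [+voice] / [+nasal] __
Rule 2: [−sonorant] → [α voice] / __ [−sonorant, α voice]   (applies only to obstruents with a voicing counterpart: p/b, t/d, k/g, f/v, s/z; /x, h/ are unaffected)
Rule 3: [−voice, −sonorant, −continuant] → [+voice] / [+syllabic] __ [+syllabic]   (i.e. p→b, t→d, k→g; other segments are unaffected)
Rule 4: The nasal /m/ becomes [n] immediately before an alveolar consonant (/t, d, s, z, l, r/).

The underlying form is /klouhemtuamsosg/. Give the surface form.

klouhenduansozg

Rule 1 (post-nasal voicing): /t/ is a voiceless stop immediately after the nasal /m/, so it voices to [d]. /klouhemtuamsosg/ → klouhemduamsosg.
Rule 2 (regressive voicing assimilation): /s/ precedes the voiced obstruent /g/, so it voices to [z] by assimilation. /klouhemduamsosg/ → klouhemduamsozg.
Rule 3 (intervocalic voicing): no segment meets the environment; /klouhemduamsozg/ is unchanged.
Rule 4 (nasal place assimilation): /m/ precedes the alveolar consonant /d/, so it assimilates in place to [n]. /m/ precedes the alveolar consonant /s/, so it assimilates in place to [n]. /klouhemduamsozg/ → klouhenduansozg.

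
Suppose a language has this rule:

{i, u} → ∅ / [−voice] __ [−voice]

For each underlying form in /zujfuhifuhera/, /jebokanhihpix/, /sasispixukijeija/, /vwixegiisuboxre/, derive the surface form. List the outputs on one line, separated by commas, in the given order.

zujfhfhera, jebokanhhpx, sasspxkijeija, vwixegiisuboxre

/zujfuhifuhera/: /u/ is a high vowel flanked by voiceless consonants /f/ and /h/, so it deletes. /i/ is a high vowel flanked by voiceless consonants /h/ and /f/, so it deletes. /u/ is a high vowel flanked by voiceless consonants /f/ and /h/, so it deletes. → [zujfhfhera].
/jebokanhihpix/: /i/ is a high vowel flanked by voiceless consonants /h/ and /h/, so it deletes. /i/ is a high vowel flanked by voiceless consonants /p/ and /x/, so it deletes. → [jebokanhhpx].
/sasispixukijeija/: /i/ is a high vowel flanked by voiceless consonants /s/ and /s/, so it deletes. /i/ is a high vowel flanked by voiceless consonants /p/ and /x/, so it deletes. /u/ is a high vowel flanked by voiceless consonants /x/ and /k/, so it deletes. → [sasspxkijeija].
/vwixegiisuboxre/: the rule's environment is not met; surfaces unchanged as [vwixegiisuboxre].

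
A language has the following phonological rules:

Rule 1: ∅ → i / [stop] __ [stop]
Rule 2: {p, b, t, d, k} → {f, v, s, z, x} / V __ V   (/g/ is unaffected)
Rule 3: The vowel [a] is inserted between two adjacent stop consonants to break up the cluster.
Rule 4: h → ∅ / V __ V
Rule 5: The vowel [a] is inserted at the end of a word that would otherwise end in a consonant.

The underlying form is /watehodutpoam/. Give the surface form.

waseozusifoama

Rule 1 (stop-cluster i-epenthesis): /t/ and /p/ form a stop–stop cluster, so [i] is inserted between them. /watehodutpoam/ → watehodutipoam.
Rule 2 (intervocalic spirantization): /t/ is a stop between vowels /a/ and /e/, so it spirantizes to the fricative [s]. /d/ is a stop between vowels /o/ and /u/, so it spirantizes to the fricative [z]. /t/ is a stop between vowels /u/ and /i/, so it spirantizes to the fricative [s]. /p/ is a stop between vowels /i/ and /o/, so it spirantizes to the fricative [f]. /watehodutipoam/ → wasehozusifoam.
Rule 3 (stop-cluster a-epenthesis): no segment meets the environment; /wasehozusifoam/ is unchanged.
Rule 4 (intervocalic h-deletion): /h/ occurs between vowels /e/ and /o/, so it deletes. /wasehozusifoam/ → waseozusifoam.
Rule 5 (final a-epenthesis): the form ends in the consonant /m/, so [a] is inserted word-finally. /waseozusifoam/ → waseozusifoama.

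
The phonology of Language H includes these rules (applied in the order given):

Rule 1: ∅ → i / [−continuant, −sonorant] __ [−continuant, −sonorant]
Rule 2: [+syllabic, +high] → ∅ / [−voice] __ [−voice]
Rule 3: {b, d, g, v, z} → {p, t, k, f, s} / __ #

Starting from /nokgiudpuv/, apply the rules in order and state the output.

Rule 1 (stop-cluster i-epenthesis): /k/ and /g/ form a stop–stop cluster, so [i] is inserted between them. /d/ and /p/ form a stop–stop cluster, so [i] is inserted between them. /nokgiudpuv/ → nokigiudipuv.
Rule 2 (high vowel syncope): no segment meets the environment; /nokigiudipuv/ is unchanged.
Rule 3 (final devoicing): /v/ is a voiced obstruent in word-final position, so it devoices to [f]. /nokigiudipuv/ → nokigiudipuf.

nokigiudipuf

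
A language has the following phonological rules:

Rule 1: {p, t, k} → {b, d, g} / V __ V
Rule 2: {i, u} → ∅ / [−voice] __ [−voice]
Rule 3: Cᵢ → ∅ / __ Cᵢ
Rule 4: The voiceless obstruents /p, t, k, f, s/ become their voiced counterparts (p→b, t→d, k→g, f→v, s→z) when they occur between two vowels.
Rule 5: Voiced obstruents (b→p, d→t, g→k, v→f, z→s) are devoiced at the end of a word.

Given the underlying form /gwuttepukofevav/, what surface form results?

Rule 1 (intervocalic voicing): /p/ is a voiceless stop between vowels /e/ and /u/, so it voices to [b]. /k/ is a voiceless stop between vowels /u/ and /o/, so it voices to [g]. /gwuttepukofevav/ → gwuttebugofevav.
Rule 2 (high vowel syncope): no segment meets the environment; /gwuttebugofevav/ is unchanged.
Rule 3 (degemination): /tt/ is a geminate; the first /t/ deletes. /gwuttebugofevav/ → gwutebugofevav.
Rule 4 (intervocalic voicing): /t/ is a voiceless obstruent between vowels /u/ and /e/, so it voices to [d]. /f/ is a voiceless obstruent between vowels /o/ and /e/, so it voices to [v]. /gwutebugofevav/ → gwudebugovevav.
Rule 5 (final devoicing): /v/ is a voiced obstruent in word-final position, so it devoices to [f]. /gwudebugovevav/ → gwudebugovevaf.

gwudebugovevaf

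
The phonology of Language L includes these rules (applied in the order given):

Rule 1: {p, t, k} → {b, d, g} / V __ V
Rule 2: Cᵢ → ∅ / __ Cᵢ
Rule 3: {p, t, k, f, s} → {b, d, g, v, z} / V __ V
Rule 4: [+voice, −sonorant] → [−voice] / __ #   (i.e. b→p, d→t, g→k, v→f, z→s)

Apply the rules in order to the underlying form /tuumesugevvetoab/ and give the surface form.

tuumezugevedoap

Rule 1 (intervocalic voicing): /t/ is a voiceless stop between vowels /e/ and /o/, so it voices to [d]. /tuumesugevvetoab/ → tuumesugevvedoab.
Rule 2 (degemination): /vv/ is a geminate; the first /v/ deletes. /tuumesugevvedoab/ → tuumesugevedoab.
Rule 3 (intervocalic voicing): /s/ is a voiceless obstruent between vowels /e/ and /u/, so it voices to [z]. /tuumesugevedoab/ → tuumezugevedoab.
Rule 4 (final devoicing): /b/ is a voiced obstruent in word-final position, so it devoices to [p]. /tuumezugevedoab/ → tuumezugevedoap.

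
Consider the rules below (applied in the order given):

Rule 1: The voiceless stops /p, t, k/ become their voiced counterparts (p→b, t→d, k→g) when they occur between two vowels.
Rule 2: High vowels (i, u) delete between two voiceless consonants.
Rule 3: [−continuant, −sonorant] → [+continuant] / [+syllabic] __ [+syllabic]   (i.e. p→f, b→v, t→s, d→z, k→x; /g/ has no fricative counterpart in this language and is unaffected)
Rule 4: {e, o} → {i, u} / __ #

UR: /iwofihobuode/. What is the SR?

iwofhovuozi

Rule 1 (intervocalic voicing): no segment meets the environment; /iwofihobuode/ is unchanged.
Rule 2 (high vowel syncope): /i/ is a high vowel flanked by voiceless consonants /f/ and /h/, so it deletes. /iwofihobuode/ → iwofhobuode.
Rule 3 (intervocalic spirantization): /b/ is a stop between vowels /o/ and /u/, so it spirantizes to the fricative [v]. /d/ is a stop between vowels /o/ and /e/, so it spirantizes to the fricative [z]. /iwofhobuode/ → iwofhovuoze.
Rule 4 (final vowel raising): /e/ is a mid vowel in word-final position, so it raises to [i]. /iwofhovuoze/ → iwofhovuozi.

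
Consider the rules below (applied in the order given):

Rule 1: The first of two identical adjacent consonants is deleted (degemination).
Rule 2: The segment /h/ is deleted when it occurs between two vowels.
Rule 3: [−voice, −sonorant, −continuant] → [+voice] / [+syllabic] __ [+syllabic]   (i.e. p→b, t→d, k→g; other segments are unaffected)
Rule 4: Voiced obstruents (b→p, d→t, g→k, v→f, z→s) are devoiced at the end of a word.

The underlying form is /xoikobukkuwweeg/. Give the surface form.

xoigobuguweek

Rule 1 (degemination): /kk/ is a geminate; the first /k/ deletes. /ww/ is a geminate; the first /w/ deletes. /xoikobukkuwweeg/ → xoikobukuweeg.
Rule 2 (intervocalic h-deletion): no segment meets the environment; /xoikobukuweeg/ is unchanged.
Rule 3 (intervocalic voicing): /k/ is a voiceless stop between vowels /i/ and /o/, so it voices to [g]. /k/ is a voiceless stop between vowels /u/ and /u/, so it voices to [g]. /xoikobukuweeg/ → xoigobuguweeg.
Rule 4 (final devoicing): /g/ is a voiced obstruent in word-final position, so it devoices to [k]. /xoigobuguweeg/ → xoigobuguweek.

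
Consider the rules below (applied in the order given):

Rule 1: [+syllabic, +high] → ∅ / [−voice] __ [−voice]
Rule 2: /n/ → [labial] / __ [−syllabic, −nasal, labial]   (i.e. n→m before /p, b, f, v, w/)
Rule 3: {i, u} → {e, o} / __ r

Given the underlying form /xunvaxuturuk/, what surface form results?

Rule 1 (high vowel syncope): /u/ is a high vowel flanked by voiceless consonants /x/ and /t/, so it deletes. /xunvaxuturuk/ → xunvaxturuk.
Rule 2 (nasal place assimilation): /n/ precedes the labial consonant /v/, so it assimilates in place to [m]. /xunvaxturuk/ → xumvaxturuk.
Rule 3 (pre-rhotic lowering): /u/ is a high vowel immediately before /r/, so it lowers to [o]. /xumvaxturuk/ → xumvaxtoruk.

xumvaxtoruk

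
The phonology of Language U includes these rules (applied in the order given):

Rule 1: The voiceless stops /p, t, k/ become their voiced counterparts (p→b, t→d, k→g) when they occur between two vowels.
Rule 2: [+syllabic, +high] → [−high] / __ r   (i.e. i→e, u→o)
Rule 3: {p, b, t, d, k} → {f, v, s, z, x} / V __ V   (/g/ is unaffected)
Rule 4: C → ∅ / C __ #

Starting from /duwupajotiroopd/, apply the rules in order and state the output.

duwuvajozeroop

Rule 1 (intervocalic voicing): /p/ is a voiceless stop between vowels /u/ and /a/, so it voices to [b]. /t/ is a voiceless stop between vowels /o/ and /i/, so it voices to [d]. /duwupajotiroopd/ → duwubajodiroopd.
Rule 2 (pre-rhotic lowering): /i/ is a high vowel immediately before /r/, so it lowers to [e]. /duwubajodiroopd/ → duwubajoderoopd.
Rule 3 (intervocalic spirantization): /b/ is a stop between vowels /u/ and /a/, so it spirantizes to the fricative [v]. /d/ is a stop between vowels /o/ and /e/, so it spirantizes to the fricative [z]. /duwubajoderoopd/ → duwuvajozeroopd.
Rule 4 (final cluster simplification): /d/ is the second consonant of a word-final cluster /pd/, so it deletes. /duwuvajozeroopd/ → duwuvajozeroop.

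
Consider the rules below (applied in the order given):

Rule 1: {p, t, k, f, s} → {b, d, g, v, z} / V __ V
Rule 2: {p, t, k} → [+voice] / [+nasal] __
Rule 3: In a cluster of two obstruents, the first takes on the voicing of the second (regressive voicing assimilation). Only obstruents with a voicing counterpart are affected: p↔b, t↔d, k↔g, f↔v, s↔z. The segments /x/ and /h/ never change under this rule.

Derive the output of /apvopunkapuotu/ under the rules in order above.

abvobungabuodu

Rule 1 (intervocalic voicing): /p/ is a voiceless obstruent between vowels /o/ and /u/, so it voices to [b]. /p/ is a voiceless obstruent between vowels /a/ and /u/, so it voices to [b]. /t/ is a voiceless obstruent between vowels /o/ and /u/, so it voices to [d]. /apvopunkapuotu/ → apvobunkabuodu.
Rule 2 (post-nasal voicing): /k/ is a voiceless stop immediately after the nasal /n/, so it voices to [g]. /apvobunkabuodu/ → apvobungabuodu.
Rule 3 (regressive voicing assimilation): /p/ precedes the voiced obstruent /v/, so it voices to [b] by assimilation. /apvobungabuodu/ → abvobungabuodu.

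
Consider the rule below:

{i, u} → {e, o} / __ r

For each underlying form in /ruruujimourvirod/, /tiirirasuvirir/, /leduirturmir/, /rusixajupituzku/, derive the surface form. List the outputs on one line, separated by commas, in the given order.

/ruruujimourvirod/: /u/ is a high vowel immediately before /r/, so it lowers to [o]. /u/ is a high vowel immediately before /r/, so it lowers to [o]. /i/ is a high vowel immediately before /r/, so it lowers to [e]. → [roruujimoorverod].
/tiirirasuvirir/: /i/ is a high vowel immediately before /r/, so it lowers to [e]. /i/ is a high vowel immediately before /r/, so it lowers to [e]. /i/ is a high vowel immediately before /r/, so it lowers to [e]. /i/ is a high vowel immediately before /r/, so it lowers to [e]. → [tiererasuverer].
/leduirturmir/: /i/ is a high vowel immediately before /r/, so it lowers to [e]. /u/ is a high vowel immediately before /r/, so it lowers to [o]. /i/ is a high vowel immediately before /r/, so it lowers to [e]. → [leduertormer].
/rusixajupituzku/: the rule's environment is not met; surfaces unchanged as [rusixajupituzku].

roruujimoorverod, tiererasuverer, leduertormer, rusixajupituzku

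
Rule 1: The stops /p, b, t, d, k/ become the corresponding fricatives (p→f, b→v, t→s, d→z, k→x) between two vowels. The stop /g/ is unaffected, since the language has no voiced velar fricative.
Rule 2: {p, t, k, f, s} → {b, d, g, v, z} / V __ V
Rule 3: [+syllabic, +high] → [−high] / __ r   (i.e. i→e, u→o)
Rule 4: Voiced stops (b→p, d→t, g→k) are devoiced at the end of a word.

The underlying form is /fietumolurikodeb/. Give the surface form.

Rule 1 (intervocalic spirantization): /t/ is a stop between vowels /e/ and /u/, so it spirantizes to the fricative [s]. /k/ is a stop between vowels /i/ and /o/, so it spirantizes to the fricative [x]. /d/ is a stop between vowels /o/ and /e/, so it spirantizes to the fricative [z]. /fietumolurikodeb/ → fiesumolurixozeb.
Rule 2 (intervocalic voicing): /s/ is a voiceless obstruent between vowels /e/ and /u/, so it voices to [z]. /fiesumolurixozeb/ → fiezumolurixozeb.
Rule 3 (pre-rhotic lowering): /u/ is a high vowel immediately before /r/, so it lowers to [o]. /fiezumolurixozeb/ → fiezumolorixozeb.
Rule 4 (final devoicing): /b/ is a voiced stop in word-final position, so it devoices to [p]. /fiezumolorixozeb/ → fiezumolorixozep.

fiezumolorixozep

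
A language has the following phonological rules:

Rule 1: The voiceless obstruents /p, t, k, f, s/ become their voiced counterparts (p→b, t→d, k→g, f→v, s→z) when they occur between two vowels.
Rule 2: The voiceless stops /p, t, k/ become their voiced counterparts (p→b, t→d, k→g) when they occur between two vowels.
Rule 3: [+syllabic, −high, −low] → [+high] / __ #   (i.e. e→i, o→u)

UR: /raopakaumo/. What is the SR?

Rule 1 (intervocalic voicing): /p/ is a voiceless obstruent between vowels /o/ and /a/, so it voices to [b]. /k/ is a voiceless obstruent between vowels /a/ and /a/, so it voices to [g]. /raopakaumo/ → raobagaumo.
Rule 2 (intervocalic voicing): no segment meets the environment; /raobagaumo/ is unchanged.
Rule 3 (final vowel raising): /o/ is a mid vowel in word-final position, so it raises to [u]. /raobagaumo/ → raobagaumu.

raobagaumu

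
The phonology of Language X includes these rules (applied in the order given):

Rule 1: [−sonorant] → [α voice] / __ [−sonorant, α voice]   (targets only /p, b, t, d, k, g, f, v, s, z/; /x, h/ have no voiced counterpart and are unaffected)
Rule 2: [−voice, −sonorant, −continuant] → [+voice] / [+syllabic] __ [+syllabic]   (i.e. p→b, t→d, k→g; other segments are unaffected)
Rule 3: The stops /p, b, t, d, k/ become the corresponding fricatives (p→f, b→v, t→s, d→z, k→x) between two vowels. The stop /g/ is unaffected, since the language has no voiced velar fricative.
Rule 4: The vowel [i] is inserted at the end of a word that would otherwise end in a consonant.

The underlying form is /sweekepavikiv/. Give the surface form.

Rule 1 (regressive voicing assimilation): no segment meets the environment; /sweekepavikiv/ is unchanged.
Rule 2 (intervocalic voicing): /k/ is a voiceless stop between vowels /e/ and /e/, so it voices to [g]. /p/ is a voiceless stop between vowels /e/ and /a/, so it voices to [b]. /k/ is a voiceless stop between vowels /i/ and /i/, so it voices to [g]. /sweekepavikiv/ → sweegebavigiv.
Rule 3 (intervocalic spirantization): /b/ is a stop between vowels /e/ and /a/, so it spirantizes to the fricative [v]. /sweegebavigiv/ → sweegevavigiv.
Rule 4 (final i-epenthesis): the form ends in the consonant /v/, so [i] is inserted word-finally. /sweegevavigiv/ → sweegevavigivi.

sweegevavigivi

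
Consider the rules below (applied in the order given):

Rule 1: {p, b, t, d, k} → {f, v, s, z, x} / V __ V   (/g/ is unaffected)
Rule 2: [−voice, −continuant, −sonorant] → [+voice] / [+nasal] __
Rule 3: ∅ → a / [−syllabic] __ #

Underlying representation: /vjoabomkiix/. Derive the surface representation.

vjoavomgiixa

Rule 1 (intervocalic spirantization): /b/ is a stop between vowels /a/ and /o/, so it spirantizes to the fricative [v]. /vjoabomkiix/ → vjoavomkiix.
Rule 2 (post-nasal voicing): /k/ is a voiceless stop immediately after the nasal /m/, so it voices to [g]. /vjoavomkiix/ → vjoavomgiix.
Rule 3 (final a-epenthesis): the form ends in the consonant /x/, so [a] is inserted word-finally. /vjoavomgiix/ → vjoavomgiixa.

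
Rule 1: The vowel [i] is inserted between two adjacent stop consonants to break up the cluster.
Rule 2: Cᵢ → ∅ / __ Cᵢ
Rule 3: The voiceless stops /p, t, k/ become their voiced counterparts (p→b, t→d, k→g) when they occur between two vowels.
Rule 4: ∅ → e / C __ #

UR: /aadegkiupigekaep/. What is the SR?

aadegigiubigegaepe

Rule 1 (stop-cluster i-epenthesis): /g/ and /k/ form a stop–stop cluster, so [i] is inserted between them. /aadegkiupigekaep/ → aadegikiupigekaep.
Rule 2 (degemination): no segment meets the environment; /aadegikiupigekaep/ is unchanged.
Rule 3 (intervocalic voicing): /k/ is a voiceless stop between vowels /i/ and /i/, so it voices to [g]. /p/ is a voiceless stop between vowels /u/ and /i/, so it voices to [b]. /k/ is a voiceless stop between vowels /e/ and /a/, so it voices to [g]. /aadegikiupigekaep/ → aadegigiubigegaep.
Rule 4 (final e-epenthesis): the form ends in the consonant /p/, so [e] is inserted word-finally. /aadegigiubigegaep/ → aadegigiubigegaepe.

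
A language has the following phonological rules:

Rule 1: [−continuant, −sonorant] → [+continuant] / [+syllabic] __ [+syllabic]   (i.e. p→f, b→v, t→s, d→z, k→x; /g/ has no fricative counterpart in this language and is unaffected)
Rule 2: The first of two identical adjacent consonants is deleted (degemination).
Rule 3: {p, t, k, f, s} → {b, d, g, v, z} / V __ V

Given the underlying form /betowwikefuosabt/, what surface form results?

Rule 1 (intervocalic spirantization): /t/ is a stop between vowels /e/ and /o/, so it spirantizes to the fricative [s]. /k/ is a stop between vowels /i/ and /e/, so it spirantizes to the fricative [x]. /betowwikefuosabt/ → besowwixefuosabt.
Rule 2 (degemination): /ww/ is a geminate; the first /w/ deletes. /besowwixefuosabt/ → besowixefuosabt.
Rule 3 (intervocalic voicing): /s/ is a voiceless obstruent between vowels /e/ and /o/, so it voices to [z]. /f/ is a voiceless obstruent between vowels /e/ and /u/, so it voices to [v]. /s/ is a voiceless obstruent between vowels /o/ and /a/, so it voices to [z]. /besowixefuosabt/ → bezowixevuozabt.

bezowixevuozabt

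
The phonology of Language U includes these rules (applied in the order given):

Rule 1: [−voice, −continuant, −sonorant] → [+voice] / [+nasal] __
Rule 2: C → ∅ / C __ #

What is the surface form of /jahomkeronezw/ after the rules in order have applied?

jahomgeronez

Rule 1 (post-nasal voicing): /k/ is a voiceless stop immediately after the nasal /m/, so it voices to [g]. /jahomkeronezw/ → jahomgeronezw.
Rule 2 (final cluster simplification): /w/ is the second consonant of a word-final cluster /zw/, so it deletes. /jahomgeronezw/ → jahomgeronez.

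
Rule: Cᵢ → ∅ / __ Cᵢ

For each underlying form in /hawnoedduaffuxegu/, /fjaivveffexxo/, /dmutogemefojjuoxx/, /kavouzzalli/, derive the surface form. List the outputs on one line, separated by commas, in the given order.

/hawnoedduaffuxegu/: /dd/ is a geminate; the first /d/ deletes. /ff/ is a geminate; the first /f/ deletes. → [hawnoeduafuxegu].
/fjaivveffexxo/: /vv/ is a geminate; the first /v/ deletes. /ff/ is a geminate; the first /f/ deletes. /xx/ is a geminate; the first /x/ deletes. → [fjaivefexo].
/dmutogemefojjuoxx/: /jj/ is a geminate; the first /j/ deletes. /xx/ is a geminate; the first /x/ deletes. → [dmutogemefojuox].
/kavouzzalli/: /zz/ is a geminate; the first /z/ deletes. /ll/ is a geminate; the first /l/ deletes. → [kavouzali].

hawnoeduafuxegu, fjaivefexo, dmutogemefojuox, kavouzali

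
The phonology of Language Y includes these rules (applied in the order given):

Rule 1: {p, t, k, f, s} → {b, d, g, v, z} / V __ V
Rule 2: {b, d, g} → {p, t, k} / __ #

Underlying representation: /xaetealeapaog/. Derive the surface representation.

Rule 1 (intervocalic voicing): /t/ is a voiceless obstruent between vowels /e/ and /e/, so it voices to [d]. /p/ is a voiceless obstruent between vowels /a/ and /a/, so it voices to [b]. /xaetealeapaog/ → xaedealeabaog.
Rule 2 (final devoicing): /g/ is a voiced stop in word-final position, so it devoices to [k]. /xaedealeabaog/ → xaedealeabaok.

xaedealeabaok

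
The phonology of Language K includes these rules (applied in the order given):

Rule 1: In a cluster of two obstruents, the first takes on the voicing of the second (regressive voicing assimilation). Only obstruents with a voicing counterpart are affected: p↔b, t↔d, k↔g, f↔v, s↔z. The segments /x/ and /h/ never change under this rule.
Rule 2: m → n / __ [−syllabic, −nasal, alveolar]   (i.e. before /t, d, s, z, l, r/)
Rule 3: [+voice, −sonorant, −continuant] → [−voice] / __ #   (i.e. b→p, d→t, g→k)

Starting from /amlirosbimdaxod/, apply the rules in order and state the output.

anlirozbindaxot

Rule 1 (regressive voicing assimilation): /s/ precedes the voiced obstruent /b/, so it voices to [z] by assimilation. /amlirosbimdaxod/ → amlirozbimdaxod.
Rule 2 (nasal place assimilation): /m/ precedes the alveolar consonant /l/, so it assimilates in place to [n]. /m/ precedes the alveolar consonant /d/, so it assimilates in place to [n]. /amlirozbimdaxod/ → anlirozbindaxod.
Rule 3 (final devoicing): /d/ is a voiced stop in word-final position, so it devoices to [t]. /anlirozbindaxod/ → anlirozbindaxot.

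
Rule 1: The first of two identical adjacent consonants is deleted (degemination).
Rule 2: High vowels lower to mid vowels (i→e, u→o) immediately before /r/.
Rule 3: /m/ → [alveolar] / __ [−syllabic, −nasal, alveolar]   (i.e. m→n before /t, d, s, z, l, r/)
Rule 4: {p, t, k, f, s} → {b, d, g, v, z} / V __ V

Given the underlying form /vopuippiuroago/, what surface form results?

Rule 1 (degemination): /pp/ is a geminate; the first /p/ deletes. /vopuippiuroago/ → vopuipiuroago.
Rule 2 (pre-rhotic lowering): /u/ is a high vowel immediately before /r/, so it lowers to [o]. /vopuipiuroago/ → vopuipioroago.
Rule 3 (nasal place assimilation): no segment meets the environment; /vopuipioroago/ is unchanged.
Rule 4 (intervocalic voicing): /p/ is a voiceless obstruent between vowels /o/ and /u/, so it voices to [b]. /p/ is a voiceless obstruent between vowels /i/ and /i/, so it voices to [b]. /vopuipioroago/ → vobuibioroago.

vobuibioroago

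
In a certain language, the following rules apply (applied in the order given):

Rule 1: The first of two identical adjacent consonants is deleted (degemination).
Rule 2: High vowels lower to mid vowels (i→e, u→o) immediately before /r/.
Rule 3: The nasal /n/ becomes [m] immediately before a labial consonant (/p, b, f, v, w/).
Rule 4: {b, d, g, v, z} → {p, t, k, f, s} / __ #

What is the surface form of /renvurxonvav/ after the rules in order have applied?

remvorxomvaf

Rule 1 (degemination): no segment meets the environment; /renvurxonvav/ is unchanged.
Rule 2 (pre-rhotic lowering): /u/ is a high vowel immediately before /r/, so it lowers to [o]. /renvurxonvav/ → renvorxonvav.
Rule 3 (nasal place assimilation): /n/ precedes the labial consonant /v/, so it assimilates in place to [m]. /n/ precedes the labial consonant /v/, so it assimilates in place to [m]. /renvorxonvav/ → remvorxomvav.
Rule 4 (final devoicing): /v/ is a voiced obstruent in word-final position, so it devoices to [f]. /remvorxomvav/ → remvorxomvaf.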